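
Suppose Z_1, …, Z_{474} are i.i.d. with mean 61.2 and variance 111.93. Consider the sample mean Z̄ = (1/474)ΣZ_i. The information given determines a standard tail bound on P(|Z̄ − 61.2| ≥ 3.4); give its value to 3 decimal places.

With mean and variance of each term known, Chebyshev's inequality bounds the deviation of the sum (or sample mean).
Var(Z̄) = Var(Z_i)/n = 111.93/474 = 0.23614.
Chebyshev: P(|Z̄ − 61.2| ≥ 3.4) ≤ Var(Z̄)/(3.4)² = 111.93/(474·3.4²) = 0.0204.

0.020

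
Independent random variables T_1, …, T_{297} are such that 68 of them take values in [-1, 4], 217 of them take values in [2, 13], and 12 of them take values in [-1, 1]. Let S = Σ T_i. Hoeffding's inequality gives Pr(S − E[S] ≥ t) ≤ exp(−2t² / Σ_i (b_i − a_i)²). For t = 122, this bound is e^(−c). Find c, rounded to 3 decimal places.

Σ(b_i − a_i)² = 68·5² + 217·11² + 12·2² = 28005.
c = 2t² / 28005 = 2·122² / 28005 = 1.0630.

1.063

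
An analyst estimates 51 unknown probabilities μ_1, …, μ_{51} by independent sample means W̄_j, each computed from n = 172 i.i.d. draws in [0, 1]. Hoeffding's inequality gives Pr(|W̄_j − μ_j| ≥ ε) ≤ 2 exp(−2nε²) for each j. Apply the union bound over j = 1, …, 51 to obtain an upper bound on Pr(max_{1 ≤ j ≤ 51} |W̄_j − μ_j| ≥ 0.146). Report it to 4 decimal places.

Per-experiment Hoeffding bound: 2·exp(−2·172·0.146²) = 2·exp(−7.33270) = 0.0013076.
Union bound over 51 events: 51·0.0013076 = 0.06669.

0.0667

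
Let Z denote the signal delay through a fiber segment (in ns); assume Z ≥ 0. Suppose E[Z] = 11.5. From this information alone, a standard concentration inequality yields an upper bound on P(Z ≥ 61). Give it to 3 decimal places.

Only the mean of a non-negative variable is known, so Markov's inequality is the applicable tail bound.
Markov's inequality: for a non-negative random variable, P(Z ≥ a) ≤ E[Z]/a.
Here E[Z] = 11.5 and a = 61, so the bound is 11.5/61 = 0.1885.

0.189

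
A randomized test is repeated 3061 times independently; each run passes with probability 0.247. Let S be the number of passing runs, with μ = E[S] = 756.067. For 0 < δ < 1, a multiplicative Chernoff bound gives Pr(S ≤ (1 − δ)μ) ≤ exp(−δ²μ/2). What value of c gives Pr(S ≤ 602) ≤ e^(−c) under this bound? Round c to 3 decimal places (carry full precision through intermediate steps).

15.697

Write 602 = (1 − δ)μ, so δ = 1 − 602/756.067 = 0.2037743…
Then the exponent is δ²μ/2 = (μ − 602)²/(2μ) = 15.697445.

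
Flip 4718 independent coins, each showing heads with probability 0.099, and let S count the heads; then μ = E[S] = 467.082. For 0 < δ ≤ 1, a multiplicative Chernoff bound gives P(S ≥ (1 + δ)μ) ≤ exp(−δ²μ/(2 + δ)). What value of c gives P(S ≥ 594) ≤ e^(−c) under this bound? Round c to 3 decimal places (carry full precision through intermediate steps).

15.181

Write 594 = (1 + δ)μ, so δ = 594/467.082 − 1 = 0.2717253…
Then the exponent is δ²μ/(2 + δ) = (594 − μ)² / (μ·(2 + δ)) = 15.180899.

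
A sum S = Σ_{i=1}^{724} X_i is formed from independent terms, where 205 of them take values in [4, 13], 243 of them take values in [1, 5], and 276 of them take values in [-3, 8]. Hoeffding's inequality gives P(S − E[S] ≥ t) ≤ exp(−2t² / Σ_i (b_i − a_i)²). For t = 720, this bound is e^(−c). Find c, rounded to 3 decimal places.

19.240

Σ(b_i − a_i)² = 205·9² + 243·4² + 276·11² = 53889.
c = 2t² / 53889 = 2·720² / 53889 = 19.2395.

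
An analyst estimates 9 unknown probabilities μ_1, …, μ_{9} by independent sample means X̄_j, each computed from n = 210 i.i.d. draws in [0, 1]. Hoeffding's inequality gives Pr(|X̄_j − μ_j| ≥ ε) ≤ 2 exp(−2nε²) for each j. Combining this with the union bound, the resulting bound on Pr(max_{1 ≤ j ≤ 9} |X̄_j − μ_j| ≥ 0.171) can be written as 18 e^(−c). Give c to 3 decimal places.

12.281

Union bound over the 9 events: Pr(max_{1 ≤ j ≤ 9} |X̄_j − μ_j| ≥ 0.171) ≤ 9·2·exp(−2nε²) = 18 exp(−2·210·0.171²).
So c = 2·210·0.171² = 12.2812.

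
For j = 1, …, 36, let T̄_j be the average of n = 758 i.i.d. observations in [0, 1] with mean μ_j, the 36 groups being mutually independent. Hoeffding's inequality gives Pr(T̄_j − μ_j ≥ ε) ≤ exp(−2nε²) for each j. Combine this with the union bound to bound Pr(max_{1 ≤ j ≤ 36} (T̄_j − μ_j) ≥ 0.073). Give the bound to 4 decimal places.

0.0112

Per-experiment Hoeffding bound: exp(−2·758·0.073²) = exp(−8.07876) = 0.00031005.
Union bound over 36 events: 36·0.00031005 = 0.01116.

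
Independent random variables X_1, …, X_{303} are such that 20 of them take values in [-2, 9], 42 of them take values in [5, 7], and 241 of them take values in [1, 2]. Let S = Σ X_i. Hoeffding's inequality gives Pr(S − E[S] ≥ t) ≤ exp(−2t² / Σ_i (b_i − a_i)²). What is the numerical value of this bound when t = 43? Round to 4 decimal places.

Σ(b_i − a_i)² = 20·11² + 42·2² + 241·1² = 2829.
Exponent = 2·43² / 2829 = 1.30718.
Bound = exp(−1.30718) = 0.27058.

0.2706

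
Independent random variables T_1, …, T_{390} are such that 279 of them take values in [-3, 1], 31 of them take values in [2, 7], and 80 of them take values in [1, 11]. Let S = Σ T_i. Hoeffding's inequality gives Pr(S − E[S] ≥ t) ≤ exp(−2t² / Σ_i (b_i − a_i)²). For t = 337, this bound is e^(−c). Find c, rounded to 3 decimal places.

Σ(b_i − a_i)² = 279·4² + 31·5² + 80·10² = 13239.
c = 2t² / 13239 = 2·337² / 13239 = 17.1567.

17.157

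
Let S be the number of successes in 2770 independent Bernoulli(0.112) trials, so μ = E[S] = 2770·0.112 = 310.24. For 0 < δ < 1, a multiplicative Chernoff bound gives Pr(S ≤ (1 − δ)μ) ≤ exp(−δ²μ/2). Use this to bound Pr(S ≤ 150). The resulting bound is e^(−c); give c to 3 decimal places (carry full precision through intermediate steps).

41.382

Write 150 = (1 − δ)μ, so δ = 1 − 150/310.24 = 0.5165034…
Then the exponent is δ²μ/2 = (μ − 150)²/(2μ) = 41.382249.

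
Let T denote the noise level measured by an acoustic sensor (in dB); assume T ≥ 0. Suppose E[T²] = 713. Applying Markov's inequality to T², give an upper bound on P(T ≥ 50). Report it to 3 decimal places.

0.285

Since T ≥ 0, the event {T ≥ 50} is the same as {T² ≥ 2500}.
Markov's inequality applied to T² gives P(T² ≥ 2500) ≤ E[T²]/2500 = 713/2500 = 0.2852.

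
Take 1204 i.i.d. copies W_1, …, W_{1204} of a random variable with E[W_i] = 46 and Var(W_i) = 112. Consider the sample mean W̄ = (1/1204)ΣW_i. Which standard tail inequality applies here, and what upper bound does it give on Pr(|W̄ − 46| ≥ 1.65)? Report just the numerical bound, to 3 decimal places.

With mean and variance of each term known, Chebyshev's inequality bounds the deviation of the sum (or sample mean).
Var(W̄) = Var(W_i)/n = 112/1204 = 0.093023.
Chebyshev: Pr(|W̄ − 46| ≥ 1.65) ≤ Var(W̄)/(1.65)² = 112/(1204·1.65²) = 0.0342.

0.034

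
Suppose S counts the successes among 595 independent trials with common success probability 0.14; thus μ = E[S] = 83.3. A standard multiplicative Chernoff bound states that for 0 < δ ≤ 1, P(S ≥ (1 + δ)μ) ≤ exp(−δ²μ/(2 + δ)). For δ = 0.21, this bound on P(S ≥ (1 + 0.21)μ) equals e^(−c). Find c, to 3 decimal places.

1.662

c = δ²μ/(2 + δ) = 0.21²·83.3/(2 + 0.21) = 1.6622.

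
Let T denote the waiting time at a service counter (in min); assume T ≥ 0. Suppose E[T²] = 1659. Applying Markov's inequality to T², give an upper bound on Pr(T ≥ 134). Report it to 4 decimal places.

Since T ≥ 0, the event {T ≥ 134} is the same as {T² ≥ 17956}.
Markov's inequality applied to T² gives Pr(T² ≥ 17956) ≤ E[T²]/17956 = 1659/17956 = 0.0924.

0.0924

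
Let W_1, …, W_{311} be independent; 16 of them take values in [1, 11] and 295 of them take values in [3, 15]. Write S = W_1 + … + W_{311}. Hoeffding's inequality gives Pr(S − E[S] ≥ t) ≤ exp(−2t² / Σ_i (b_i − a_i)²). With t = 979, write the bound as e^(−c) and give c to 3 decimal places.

43.486

Σ(b_i − a_i)² = 16·10² + 295·12² = 44080.
c = 2t² / 44080 = 2·979² / 44080 = 43.4864.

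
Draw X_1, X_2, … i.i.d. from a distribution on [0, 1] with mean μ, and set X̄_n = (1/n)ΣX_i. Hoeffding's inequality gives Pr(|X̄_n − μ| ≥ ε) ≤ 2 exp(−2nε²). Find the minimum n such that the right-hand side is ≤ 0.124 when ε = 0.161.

54

Require 2·exp(−2nε²) ≤ 0.124, i.e. 2nε² ≥ ln(2/0.124) = 2.780621.
So n ≥ 2.780621 / (2·0.161²) = 53.636.
The smallest integer n is 54.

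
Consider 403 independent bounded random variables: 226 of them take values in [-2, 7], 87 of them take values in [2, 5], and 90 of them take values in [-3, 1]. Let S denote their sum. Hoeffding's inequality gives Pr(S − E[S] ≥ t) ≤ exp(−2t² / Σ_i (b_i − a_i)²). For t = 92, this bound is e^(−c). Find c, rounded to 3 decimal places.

Σ(b_i − a_i)² = 226·9² + 87·3² + 90·4² = 20529.
c = 2t² / 20529 = 2·92² / 20529 = 0.8246.

0.825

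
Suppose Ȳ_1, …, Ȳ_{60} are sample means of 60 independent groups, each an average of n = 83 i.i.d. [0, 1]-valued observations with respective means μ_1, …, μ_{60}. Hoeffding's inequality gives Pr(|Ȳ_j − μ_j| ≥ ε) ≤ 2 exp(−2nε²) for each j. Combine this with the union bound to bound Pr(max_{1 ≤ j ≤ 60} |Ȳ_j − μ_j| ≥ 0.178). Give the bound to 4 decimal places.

Per-experiment Hoeffding bound: 2·exp(−2·83·0.178²) = 2·exp(−5.25954) = 0.010395.
Union bound over 60 events: 60·0.010395 = 0.62372.

0.6237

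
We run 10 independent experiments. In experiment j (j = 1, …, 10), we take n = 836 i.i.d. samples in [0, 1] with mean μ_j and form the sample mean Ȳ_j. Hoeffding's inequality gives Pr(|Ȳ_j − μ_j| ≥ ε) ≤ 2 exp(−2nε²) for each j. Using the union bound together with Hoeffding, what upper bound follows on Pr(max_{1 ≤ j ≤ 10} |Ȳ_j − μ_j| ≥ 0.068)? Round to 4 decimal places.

Per-experiment Hoeffding bound: 2·exp(−2·836·0.068²) = 2·exp(−7.73133) = 0.00087772.
Union bound over 10 events: 10·0.00087772 = 0.00878.

0.0088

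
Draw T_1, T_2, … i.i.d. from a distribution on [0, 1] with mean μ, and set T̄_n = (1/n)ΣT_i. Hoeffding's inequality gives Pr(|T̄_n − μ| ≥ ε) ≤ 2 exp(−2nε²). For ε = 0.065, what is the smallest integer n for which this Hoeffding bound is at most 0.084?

376

Require 2·exp(−2nε²) ≤ 0.084, i.e. 2nε² ≥ ln(2/0.084) = 3.170086.
So n ≥ 3.170086 / (2·0.065²) = 375.158.
The smallest integer n is 376.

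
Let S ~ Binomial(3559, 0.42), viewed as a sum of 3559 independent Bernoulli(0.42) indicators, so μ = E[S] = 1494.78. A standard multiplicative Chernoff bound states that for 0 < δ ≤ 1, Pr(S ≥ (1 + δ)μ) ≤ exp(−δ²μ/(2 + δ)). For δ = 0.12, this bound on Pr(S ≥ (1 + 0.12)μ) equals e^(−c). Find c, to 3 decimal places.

10.153

c = δ²μ/(2 + δ) = 0.12²·1494.78/(2 + 0.12) = 10.1532.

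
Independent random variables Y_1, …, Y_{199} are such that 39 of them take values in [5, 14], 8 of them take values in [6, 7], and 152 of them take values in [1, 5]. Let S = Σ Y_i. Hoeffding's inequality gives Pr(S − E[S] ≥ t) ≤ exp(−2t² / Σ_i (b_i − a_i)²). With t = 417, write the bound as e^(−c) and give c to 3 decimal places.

62.114

Σ(b_i − a_i)² = 39·9² + 8·1² + 152·4² = 5599.
c = 2t² / 5599 = 2·417² / 5599 = 62.1143.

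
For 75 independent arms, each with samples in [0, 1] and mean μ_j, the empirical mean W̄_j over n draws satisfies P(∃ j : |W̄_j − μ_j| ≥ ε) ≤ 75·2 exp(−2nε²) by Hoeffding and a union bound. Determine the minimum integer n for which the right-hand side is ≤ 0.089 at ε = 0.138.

Need 2·75·exp(−2nε²) ≤ 0.089, i.e. exp(−2nε²) ≤ 0.089/150.
So 2nε² ≥ ln(150/0.089) = 7.429754.
Hence n ≥ 7.429754/(2·0.138²) = 195.068.
The smallest integer n is 196.

196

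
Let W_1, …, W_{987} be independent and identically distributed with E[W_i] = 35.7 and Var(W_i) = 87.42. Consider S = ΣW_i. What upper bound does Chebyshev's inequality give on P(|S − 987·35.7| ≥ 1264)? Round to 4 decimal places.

Var(S) = n·Var(W_i) = 987·87.42 = 86283.54.
Chebyshev: P(|S − 987·35.7| ≥ 1264) ≤ Var(S)/1264² = 86283.54/1597696 = 0.0540.

0.0540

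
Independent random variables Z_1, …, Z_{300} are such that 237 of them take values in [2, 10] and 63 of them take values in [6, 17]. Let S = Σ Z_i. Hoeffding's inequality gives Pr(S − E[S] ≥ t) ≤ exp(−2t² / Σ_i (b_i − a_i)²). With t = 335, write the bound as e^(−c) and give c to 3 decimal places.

9.848

Σ(b_i − a_i)² = 237·8² + 63·11² = 22791.
c = 2t² / 22791 = 2·335² / 22791 = 9.8482.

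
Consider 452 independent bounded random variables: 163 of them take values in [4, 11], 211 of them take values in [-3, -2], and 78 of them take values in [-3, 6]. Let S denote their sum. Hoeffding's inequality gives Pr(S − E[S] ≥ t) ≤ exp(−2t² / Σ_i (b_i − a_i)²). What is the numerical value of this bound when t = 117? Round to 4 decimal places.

Σ(b_i − a_i)² = 163·7² + 211·1² + 78·9² = 14516.
Exponent = 2·117² / 14516 = 1.88606.
Bound = exp(−1.88606) = 0.15167.

0.1517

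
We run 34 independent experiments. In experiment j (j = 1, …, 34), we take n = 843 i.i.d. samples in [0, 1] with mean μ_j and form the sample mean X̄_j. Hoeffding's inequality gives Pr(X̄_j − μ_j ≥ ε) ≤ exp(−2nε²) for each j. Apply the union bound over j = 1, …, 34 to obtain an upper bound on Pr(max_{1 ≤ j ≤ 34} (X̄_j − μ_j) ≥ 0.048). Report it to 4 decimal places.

Per-experiment Hoeffding bound: exp(−2·843·0.048²) = exp(−3.88454) = 0.020557.
Union bound over 34 events: 34·0.020557 = 0.69894.

0.6989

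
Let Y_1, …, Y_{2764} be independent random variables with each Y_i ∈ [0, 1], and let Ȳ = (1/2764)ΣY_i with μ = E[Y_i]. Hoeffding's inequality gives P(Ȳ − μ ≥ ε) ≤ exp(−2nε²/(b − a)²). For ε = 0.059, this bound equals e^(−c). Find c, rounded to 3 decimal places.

c = 2nε²/(b − a)² = 2·2764·0.059² / 1² = 19.2430.

19.243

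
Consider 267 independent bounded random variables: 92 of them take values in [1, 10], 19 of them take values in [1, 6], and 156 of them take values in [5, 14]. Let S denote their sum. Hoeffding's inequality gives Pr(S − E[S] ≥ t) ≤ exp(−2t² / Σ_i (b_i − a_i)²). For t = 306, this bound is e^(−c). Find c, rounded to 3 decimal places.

Σ(b_i − a_i)² = 92·9² + 19·5² + 156·9² = 20563.
c = 2t² / 20563 = 2·306² / 20563 = 9.1072.

9.107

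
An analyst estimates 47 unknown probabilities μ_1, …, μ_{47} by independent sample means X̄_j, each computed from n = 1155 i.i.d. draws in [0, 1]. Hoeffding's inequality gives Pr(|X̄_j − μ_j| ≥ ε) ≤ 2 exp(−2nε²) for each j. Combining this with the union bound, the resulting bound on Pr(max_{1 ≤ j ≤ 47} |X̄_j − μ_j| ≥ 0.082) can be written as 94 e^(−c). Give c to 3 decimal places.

15.532

Union bound over the 47 events: Pr(max_{1 ≤ j ≤ 47} |X̄_j − μ_j| ≥ 0.082) ≤ 47·2·exp(−2nε²) = 94 exp(−2·1155·0.082²).
So c = 2·1155·0.082² = 15.5324.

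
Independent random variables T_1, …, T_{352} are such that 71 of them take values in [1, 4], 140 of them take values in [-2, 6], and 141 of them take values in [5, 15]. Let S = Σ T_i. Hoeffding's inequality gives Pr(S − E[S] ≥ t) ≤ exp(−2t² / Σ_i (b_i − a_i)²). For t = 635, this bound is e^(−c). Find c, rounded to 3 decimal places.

34.029

Σ(b_i − a_i)² = 71·3² + 140·8² + 141·10² = 23699.
c = 2t² / 23699 = 2·635² / 23699 = 34.0289.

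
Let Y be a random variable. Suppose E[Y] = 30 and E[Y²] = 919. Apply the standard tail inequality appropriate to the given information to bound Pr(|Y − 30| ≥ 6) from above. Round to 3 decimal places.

0.528

The first two moments determine the variance, so Chebyshev's inequality is the sharpest standard bound available.
Var(Y) = E[Y²] − (E[Y])² = 919 − 900 = 19.
Chebyshev's inequality: Pr(|Y − μ| ≥ t) ≤ Var(Y)/t² = 19/36 = 0.5278.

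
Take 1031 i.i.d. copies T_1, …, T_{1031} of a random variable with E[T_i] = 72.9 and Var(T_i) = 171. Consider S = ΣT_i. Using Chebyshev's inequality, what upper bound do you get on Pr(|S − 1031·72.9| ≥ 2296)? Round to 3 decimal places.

Var(S) = n·Var(T_i) = 1031·171 = 176301.
Chebyshev: Pr(|S − 1031·72.9| ≥ 2296) ≤ Var(S)/2296² = 176301/5271616 = 0.0334.

0.033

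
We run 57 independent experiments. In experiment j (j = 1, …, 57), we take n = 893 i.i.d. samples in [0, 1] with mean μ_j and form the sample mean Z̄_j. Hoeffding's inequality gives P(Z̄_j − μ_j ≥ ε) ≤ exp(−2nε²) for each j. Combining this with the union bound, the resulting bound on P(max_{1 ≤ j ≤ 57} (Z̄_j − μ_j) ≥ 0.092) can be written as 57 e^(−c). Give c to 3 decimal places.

Union bound over the 57 events: P(max_{1 ≤ j ≤ 57} (Z̄_j − μ_j) ≥ 0.092) ≤ 57·exp(−2nε²) = 57 exp(−2·893·0.092²).
So c = 2·893·0.092² = 15.1167.

15.117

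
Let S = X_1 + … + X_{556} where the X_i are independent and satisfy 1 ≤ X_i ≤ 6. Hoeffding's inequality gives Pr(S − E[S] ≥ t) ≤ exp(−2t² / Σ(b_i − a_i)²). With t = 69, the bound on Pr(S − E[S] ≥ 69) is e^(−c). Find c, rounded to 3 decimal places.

Σ(b_i − a_i)² = 556·(5)² = 13900.
c = 2t²/13900 = 2·69²/13900 = 0.6850.

0.685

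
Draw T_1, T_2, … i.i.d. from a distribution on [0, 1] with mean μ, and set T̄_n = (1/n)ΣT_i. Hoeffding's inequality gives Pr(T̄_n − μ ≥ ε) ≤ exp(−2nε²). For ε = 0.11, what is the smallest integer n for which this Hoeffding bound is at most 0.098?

96

Require exp(−2nε²) ≤ 0.098, i.e. 2nε² ≥ ln(1/0.098) = 2.322788.
So n ≥ 2.322788 / (2·0.11²) = 95.983.
The smallest integer n is 96.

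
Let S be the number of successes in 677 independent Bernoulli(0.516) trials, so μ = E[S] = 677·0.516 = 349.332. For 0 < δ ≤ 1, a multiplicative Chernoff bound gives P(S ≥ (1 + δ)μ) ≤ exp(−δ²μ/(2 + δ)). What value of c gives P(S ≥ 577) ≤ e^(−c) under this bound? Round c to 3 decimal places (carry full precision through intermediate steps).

Write 577 = (1 + δ)μ, so δ = 577/349.332 − 1 = 0.6517239…
Then the exponent is δ²μ/(2 + δ) = (577 − μ)² / (μ·(2 + δ)) = 55.954796.

55.955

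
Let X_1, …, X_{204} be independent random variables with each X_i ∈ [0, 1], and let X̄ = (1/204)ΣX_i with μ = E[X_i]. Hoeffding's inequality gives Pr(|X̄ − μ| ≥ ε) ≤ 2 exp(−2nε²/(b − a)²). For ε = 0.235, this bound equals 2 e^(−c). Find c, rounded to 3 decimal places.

c = 2nε²/(b − a)² = 2·204·0.235² / 1² = 22.5318.

22.532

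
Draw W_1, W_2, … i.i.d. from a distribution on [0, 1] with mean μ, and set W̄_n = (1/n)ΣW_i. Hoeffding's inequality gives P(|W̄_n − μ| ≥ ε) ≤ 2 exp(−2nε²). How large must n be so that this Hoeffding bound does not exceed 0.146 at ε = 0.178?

Require 2·exp(−2nε²) ≤ 0.146, i.e. 2nε² ≥ ln(2/0.146) = 2.617296.
So n ≥ 2.617296 / (2·0.178²) = 41.303.
The smallest integer n is 42.

42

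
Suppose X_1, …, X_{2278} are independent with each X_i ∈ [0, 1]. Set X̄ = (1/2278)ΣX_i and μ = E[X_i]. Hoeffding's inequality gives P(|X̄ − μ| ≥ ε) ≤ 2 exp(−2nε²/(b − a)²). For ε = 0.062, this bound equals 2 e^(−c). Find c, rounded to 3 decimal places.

c = 2nε²/(b − a)² = 2·2278·0.062² / 1² = 17.5133.

17.513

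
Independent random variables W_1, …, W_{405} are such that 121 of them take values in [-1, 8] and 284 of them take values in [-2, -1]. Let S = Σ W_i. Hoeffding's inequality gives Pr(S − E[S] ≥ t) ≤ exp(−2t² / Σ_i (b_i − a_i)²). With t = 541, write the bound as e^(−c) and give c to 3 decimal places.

Σ(b_i − a_i)² = 121·9² + 284·1² = 10085.
c = 2t² / 10085 = 2·541² / 10085 = 58.0428.

58.043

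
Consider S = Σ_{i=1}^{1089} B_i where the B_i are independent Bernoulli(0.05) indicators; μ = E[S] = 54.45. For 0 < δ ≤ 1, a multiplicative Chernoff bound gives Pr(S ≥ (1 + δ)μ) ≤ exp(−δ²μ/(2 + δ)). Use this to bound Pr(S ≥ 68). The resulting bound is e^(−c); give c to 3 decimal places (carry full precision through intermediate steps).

1.499

Write 68 = (1 + δ)μ, so δ = 68/54.45 − 1 = 0.2488522…
Then the exponent is δ²μ/(2 + δ) = (68 − μ)² / (μ·(2 + δ)) = 1.499408.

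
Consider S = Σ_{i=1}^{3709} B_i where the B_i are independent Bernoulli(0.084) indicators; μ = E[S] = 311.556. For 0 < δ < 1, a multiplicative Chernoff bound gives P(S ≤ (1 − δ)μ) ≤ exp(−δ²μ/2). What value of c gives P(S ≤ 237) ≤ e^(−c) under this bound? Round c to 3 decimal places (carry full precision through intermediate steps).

Write 237 = (1 − δ)μ, so δ = 1 − 237/311.556 = 0.2393021…
Then the exponent is δ²μ/2 = (μ − 237)²/(2μ) = 8.920703.

8.921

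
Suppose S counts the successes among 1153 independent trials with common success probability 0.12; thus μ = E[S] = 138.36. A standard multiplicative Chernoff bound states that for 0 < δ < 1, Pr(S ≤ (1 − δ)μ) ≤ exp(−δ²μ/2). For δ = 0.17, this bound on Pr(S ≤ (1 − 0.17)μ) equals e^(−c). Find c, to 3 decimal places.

c = δ²μ/2 = 0.17²·138.36/2 = 1.9993.

1.999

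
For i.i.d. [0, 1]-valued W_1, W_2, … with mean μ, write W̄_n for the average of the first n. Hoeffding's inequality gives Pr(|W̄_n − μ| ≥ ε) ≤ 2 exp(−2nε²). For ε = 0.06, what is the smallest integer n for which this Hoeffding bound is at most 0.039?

547

Require 2·exp(−2nε²) ≤ 0.039, i.e. 2nε² ≥ ln(2/0.039) = 3.937341.
So n ≥ 3.937341 / (2·0.06²) = 546.853.
The smallest integer n is 547.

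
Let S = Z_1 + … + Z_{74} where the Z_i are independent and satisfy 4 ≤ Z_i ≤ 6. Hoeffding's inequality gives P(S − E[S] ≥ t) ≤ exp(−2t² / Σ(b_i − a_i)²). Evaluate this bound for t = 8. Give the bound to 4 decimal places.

Σ(b_i − a_i)² = 74·(2)² = 296.
Exponent = 2·8²/296 = 0.4324.
Bound = exp(−0.4324) = 0.64893.

0.6489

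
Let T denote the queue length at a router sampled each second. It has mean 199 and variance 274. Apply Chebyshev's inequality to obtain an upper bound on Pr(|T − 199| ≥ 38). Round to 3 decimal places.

0.190

Chebyshev: Pr(|T − μ| ≥ t) ≤ Var(T)/t².
Bound = 274 / 1444 = 0.1898.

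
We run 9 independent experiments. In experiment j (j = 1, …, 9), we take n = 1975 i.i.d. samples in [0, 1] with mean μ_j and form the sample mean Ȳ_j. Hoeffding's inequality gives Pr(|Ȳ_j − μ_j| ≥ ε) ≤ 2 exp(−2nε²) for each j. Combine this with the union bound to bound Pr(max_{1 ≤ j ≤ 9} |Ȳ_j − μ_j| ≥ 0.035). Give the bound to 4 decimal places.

0.1425

Per-experiment Hoeffding bound: 2·exp(−2·1975·0.035²) = 2·exp(−4.83875) = 0.015834.
Union bound over 9 events: 9·0.015834 = 0.14250.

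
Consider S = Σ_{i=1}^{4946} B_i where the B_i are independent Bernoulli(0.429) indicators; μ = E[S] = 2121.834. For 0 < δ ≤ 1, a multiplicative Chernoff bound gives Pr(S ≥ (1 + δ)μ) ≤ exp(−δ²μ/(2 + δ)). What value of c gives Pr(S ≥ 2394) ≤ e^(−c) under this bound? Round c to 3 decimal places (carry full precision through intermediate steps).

Write 2394 = (1 + δ)μ, so δ = 2394/2121.834 − 1 = 0.1282692…
Then the exponent is δ²μ/(2 + δ) = (2394 − μ)² / (μ·(2 + δ)) = 16.403245.

16.403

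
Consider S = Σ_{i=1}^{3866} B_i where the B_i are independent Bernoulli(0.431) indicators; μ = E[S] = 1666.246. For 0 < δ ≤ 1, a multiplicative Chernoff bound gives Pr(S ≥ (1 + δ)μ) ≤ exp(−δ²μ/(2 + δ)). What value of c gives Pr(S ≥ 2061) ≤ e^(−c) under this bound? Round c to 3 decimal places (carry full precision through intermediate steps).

Write 2061 = (1 + δ)μ, so δ = 2061/1666.246 − 1 = 0.2369122…
Then the exponent is δ²μ/(2 + δ) = (2061 − μ)² / (μ·(2 + δ)) = 41.808542.

41.809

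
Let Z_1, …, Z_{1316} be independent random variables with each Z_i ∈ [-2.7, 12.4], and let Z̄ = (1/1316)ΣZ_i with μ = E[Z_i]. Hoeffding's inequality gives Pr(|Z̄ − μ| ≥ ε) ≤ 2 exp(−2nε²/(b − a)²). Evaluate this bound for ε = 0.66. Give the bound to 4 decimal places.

Exponent: 2nε²/(b − a)² = 2·1316·0.66² / 15.1² = 5.02828.
Bound = 2·exp(−5.02828) = 0.01310.

0.0131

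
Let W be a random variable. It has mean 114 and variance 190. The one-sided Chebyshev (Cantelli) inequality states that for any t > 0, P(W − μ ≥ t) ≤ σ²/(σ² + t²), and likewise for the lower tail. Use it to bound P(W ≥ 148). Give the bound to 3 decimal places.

0.141

Here σ² = 190 and t = 34, so σ² + t² = 1346.
Cantelli's bound: 190/1346 = 0.1412.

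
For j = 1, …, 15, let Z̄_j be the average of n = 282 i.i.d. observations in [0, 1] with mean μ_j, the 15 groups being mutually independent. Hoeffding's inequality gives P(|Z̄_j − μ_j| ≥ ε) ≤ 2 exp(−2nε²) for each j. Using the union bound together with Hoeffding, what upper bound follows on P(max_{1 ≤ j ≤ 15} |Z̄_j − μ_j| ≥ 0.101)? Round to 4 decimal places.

0.0952

Per-experiment Hoeffding bound: 2·exp(−2·282·0.101²) = 2·exp(−5.75336) = 0.0063442.
Union bound over 15 events: 15·0.0063442 = 0.09516.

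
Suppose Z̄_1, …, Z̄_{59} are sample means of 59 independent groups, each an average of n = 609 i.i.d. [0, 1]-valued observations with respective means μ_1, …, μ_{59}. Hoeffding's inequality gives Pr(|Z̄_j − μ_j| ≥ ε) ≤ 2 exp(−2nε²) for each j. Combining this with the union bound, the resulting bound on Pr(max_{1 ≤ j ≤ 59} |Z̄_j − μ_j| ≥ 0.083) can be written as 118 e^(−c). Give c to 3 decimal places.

Union bound over the 59 events: Pr(max_{1 ≤ j ≤ 59} |Z̄_j − μ_j| ≥ 0.083) ≤ 59·2·exp(−2nε²) = 118 exp(−2·609·0.083²).
So c = 2·609·0.083² = 8.3908.

8.391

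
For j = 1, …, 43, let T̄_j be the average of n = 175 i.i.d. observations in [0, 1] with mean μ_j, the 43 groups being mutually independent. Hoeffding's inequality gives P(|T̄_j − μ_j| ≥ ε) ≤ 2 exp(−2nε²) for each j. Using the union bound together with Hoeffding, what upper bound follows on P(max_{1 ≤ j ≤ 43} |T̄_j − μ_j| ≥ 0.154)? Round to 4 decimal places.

Per-experiment Hoeffding bound: 2·exp(−2·175·0.154²) = 2·exp(−8.30060) = 0.00049674.
Union bound over 43 events: 43·0.00049674 = 0.02136.

0.0214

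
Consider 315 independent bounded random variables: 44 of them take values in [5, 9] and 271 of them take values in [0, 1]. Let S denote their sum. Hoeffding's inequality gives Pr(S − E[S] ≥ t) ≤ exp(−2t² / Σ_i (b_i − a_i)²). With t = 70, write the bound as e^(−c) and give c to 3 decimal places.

10.051

Σ(b_i − a_i)² = 44·4² + 271·1² = 975.
c = 2t² / 975 = 2·70² / 975 = 10.0513.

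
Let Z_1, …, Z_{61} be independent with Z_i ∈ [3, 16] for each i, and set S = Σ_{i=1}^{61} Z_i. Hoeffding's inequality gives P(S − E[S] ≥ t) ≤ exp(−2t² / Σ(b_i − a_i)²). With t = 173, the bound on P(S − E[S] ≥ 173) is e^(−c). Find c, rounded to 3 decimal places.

Σ(b_i − a_i)² = 61·(13)² = 10309.
c = 2t²/10309 = 2·173²/10309 = 5.8064.

5.806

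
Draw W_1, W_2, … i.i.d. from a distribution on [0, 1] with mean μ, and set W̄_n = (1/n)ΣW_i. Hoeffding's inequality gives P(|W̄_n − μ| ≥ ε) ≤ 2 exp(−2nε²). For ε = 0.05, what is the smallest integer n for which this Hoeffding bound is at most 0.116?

570

Require 2·exp(−2nε²) ≤ 0.116, i.e. 2nε² ≥ ln(2/0.116) = 2.847312.
So n ≥ 2.847312 / (2·0.05²) = 569.462.
The smallest integer n is 570.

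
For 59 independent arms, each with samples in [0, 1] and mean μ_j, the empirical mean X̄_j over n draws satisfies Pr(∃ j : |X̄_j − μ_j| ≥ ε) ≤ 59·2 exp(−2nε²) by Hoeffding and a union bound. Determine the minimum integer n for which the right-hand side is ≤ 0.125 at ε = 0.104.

317

Need 2·59·exp(−2nε²) ≤ 0.125, i.e. exp(−2nε²) ≤ 0.125/118.
So 2nε² ≥ ln(118/0.125) = 6.850126.
Hence n ≥ 6.850126/(2·0.104²) = 316.666.
The smallest integer n is 317.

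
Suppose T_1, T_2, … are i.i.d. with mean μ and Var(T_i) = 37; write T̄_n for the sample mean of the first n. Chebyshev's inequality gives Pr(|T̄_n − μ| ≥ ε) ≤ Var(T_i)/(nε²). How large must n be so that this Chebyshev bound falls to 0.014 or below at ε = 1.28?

1614

Require 37/(n·1.28²) ≤ 0.014, i.e. n ≥ 37/(0.014·1.28²) = 1613.072.
The smallest integer n is 1614.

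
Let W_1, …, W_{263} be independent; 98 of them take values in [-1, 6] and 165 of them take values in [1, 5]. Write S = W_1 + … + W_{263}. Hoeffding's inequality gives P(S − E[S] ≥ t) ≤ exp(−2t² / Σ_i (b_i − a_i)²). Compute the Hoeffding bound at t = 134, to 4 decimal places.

Σ(b_i − a_i)² = 98·7² + 165·4² = 7442.
Exponent = 2·134² / 7442 = 4.82558.
Bound = exp(−4.82558) = 0.00802.

0.0080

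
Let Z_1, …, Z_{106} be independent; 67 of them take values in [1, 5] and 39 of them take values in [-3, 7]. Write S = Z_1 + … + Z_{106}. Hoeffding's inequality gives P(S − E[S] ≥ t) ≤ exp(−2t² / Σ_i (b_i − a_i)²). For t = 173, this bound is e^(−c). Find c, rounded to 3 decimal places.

12.039

Σ(b_i − a_i)² = 67·4² + 39·10² = 4972.
c = 2t² / 4972 = 2·173² / 4972 = 12.0390.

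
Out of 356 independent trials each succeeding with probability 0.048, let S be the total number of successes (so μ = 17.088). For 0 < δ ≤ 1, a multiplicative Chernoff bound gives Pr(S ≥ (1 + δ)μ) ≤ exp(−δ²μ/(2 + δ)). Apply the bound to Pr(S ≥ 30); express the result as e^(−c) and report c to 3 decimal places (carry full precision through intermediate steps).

Write 30 = (1 + δ)μ, so δ = 30/17.088 − 1 = 0.755618…
Then the exponent is δ²μ/(2 + δ) = (30 − μ)² / (μ·(2 + δ)) = 3.540599.

3.541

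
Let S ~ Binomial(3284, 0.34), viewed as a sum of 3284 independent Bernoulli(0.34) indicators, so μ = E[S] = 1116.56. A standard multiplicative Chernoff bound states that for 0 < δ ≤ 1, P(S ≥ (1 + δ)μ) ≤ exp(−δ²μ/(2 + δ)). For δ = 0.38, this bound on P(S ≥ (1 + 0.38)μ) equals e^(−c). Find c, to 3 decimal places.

67.744

c = δ²μ/(2 + δ) = 0.38²·1116.56/(2 + 0.38) = 67.7442.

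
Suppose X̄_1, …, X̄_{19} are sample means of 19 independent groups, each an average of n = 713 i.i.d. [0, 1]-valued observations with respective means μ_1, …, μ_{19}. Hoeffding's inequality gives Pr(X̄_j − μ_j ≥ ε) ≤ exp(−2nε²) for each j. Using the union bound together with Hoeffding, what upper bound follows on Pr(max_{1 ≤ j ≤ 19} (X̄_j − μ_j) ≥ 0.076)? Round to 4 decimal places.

0.0050

Per-experiment Hoeffding bound: exp(−2·713·0.076²) = exp(−8.23658) = 0.00026479.
Union bound over 19 events: 19·0.00026479 = 0.00503.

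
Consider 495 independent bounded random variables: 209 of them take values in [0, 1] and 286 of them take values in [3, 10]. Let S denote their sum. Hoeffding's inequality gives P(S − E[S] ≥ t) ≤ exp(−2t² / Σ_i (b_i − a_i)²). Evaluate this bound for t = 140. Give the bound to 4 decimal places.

Σ(b_i − a_i)² = 209·1² + 286·7² = 14223.
Exponent = 2·140² / 14223 = 2.75610.
Bound = exp(−2.75610) = 0.06354.

0.0635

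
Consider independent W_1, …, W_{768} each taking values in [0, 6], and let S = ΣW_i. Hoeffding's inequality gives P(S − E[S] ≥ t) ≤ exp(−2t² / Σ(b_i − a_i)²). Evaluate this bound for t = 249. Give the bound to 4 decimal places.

Σ(b_i − a_i)² = 768·(6)² = 27648.
Exponent = 2·249²/27648 = 4.4850.
Bound = exp(−4.4850) = 0.01128.

0.0113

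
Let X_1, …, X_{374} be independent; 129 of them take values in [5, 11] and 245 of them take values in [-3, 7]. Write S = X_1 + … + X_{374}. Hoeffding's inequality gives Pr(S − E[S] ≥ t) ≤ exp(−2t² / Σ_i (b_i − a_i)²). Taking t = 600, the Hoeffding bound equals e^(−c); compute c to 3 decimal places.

Σ(b_i − a_i)² = 129·6² + 245·10² = 29144.
c = 2t² / 29144 = 2·600² / 29144 = 24.7049.

24.705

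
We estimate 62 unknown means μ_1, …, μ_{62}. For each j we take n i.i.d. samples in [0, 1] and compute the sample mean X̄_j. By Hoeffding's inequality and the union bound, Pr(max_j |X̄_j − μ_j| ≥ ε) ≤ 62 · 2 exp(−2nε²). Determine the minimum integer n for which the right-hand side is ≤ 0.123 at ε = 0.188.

Need 2·62·exp(−2nε²) ≤ 0.123, i.e. exp(−2nε²) ≤ 0.123/124.
So 2nε² ≥ ln(124/0.123) = 6.915852.
Hence n ≥ 6.915852/(2·0.188²) = 97.836.
The smallest integer n is 98.

98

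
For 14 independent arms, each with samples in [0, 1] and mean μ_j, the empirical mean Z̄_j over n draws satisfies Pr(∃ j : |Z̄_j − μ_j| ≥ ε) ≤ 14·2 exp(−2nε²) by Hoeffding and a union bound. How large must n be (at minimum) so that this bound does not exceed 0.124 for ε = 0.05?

Need 2·14·exp(−2nε²) ≤ 0.124, i.e. exp(−2nε²) ≤ 0.124/28.
So 2nε² ≥ ln(28/0.124) = 5.419678.
Hence n ≥ 5.419678/(2·0.05²) = 1083.936.
The smallest integer n is 1084.

1084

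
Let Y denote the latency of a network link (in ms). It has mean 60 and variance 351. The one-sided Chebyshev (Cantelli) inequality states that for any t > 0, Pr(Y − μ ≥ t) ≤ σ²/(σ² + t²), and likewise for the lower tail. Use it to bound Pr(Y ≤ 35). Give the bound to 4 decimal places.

Here σ² = 351 and t = 25, so σ² + t² = 976.
Cantelli's bound: 351/976 = 0.3596.

0.3596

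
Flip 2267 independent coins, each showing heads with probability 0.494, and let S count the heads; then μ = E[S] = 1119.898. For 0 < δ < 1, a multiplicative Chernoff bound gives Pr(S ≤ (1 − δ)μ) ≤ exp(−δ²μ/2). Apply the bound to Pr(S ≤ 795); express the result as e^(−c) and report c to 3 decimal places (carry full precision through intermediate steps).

Write 795 = (1 − δ)μ, so δ = 1 − 795/1119.898 = 0.2901139…
Then the exponent is δ²μ/2 = (μ − 795)²/(2μ) = 47.128716.

47.129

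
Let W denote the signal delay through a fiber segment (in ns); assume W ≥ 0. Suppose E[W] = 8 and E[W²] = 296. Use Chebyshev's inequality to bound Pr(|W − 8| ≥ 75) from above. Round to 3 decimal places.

0.041

Var(W) = E[W²] − (E[W])² = 296 − 64 = 232.
Chebyshev's inequality: Pr(|W − μ| ≥ t) ≤ Var(W)/t² = 232/5625 = 0.0412.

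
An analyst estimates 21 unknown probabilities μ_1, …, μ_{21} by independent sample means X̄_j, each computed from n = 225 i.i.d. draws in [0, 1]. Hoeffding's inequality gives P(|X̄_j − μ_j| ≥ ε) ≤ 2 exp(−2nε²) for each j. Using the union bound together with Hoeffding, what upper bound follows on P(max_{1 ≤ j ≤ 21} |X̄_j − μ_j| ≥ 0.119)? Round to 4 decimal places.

Per-experiment Hoeffding bound: 2·exp(−2·225·0.119²) = 2·exp(−6.37245) = 0.0034159.
Union bound over 21 events: 21·0.0034159 = 0.07173.

0.0717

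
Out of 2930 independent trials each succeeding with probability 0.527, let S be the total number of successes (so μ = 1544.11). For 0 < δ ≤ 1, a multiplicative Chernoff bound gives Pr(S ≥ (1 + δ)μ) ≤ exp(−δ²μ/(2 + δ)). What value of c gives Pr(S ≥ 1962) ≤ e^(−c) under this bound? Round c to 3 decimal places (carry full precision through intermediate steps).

Write 1962 = (1 + δ)μ, so δ = 1962/1544.11 − 1 = 0.2706349…
Then the exponent is δ²μ/(2 + δ) = (1962 − μ)² / (μ·(2 + δ)) = 49.807922.

49.808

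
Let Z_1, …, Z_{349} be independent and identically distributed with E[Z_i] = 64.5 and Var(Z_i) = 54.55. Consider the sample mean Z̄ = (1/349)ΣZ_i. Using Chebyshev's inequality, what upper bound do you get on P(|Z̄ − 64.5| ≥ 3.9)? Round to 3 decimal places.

0.010

Var(Z̄) = Var(Z_i)/n = 54.55/349 = 0.1563.
Chebyshev: P(|Z̄ − 64.5| ≥ 3.9) ≤ Var(Z̄)/(3.9)² = 54.55/(349·3.9²) = 0.0103.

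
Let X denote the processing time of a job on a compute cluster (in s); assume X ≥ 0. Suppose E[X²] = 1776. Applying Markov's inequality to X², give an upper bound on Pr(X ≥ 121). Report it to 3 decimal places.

Since X ≥ 0, the event {X ≥ 121} is the same as {X² ≥ 14641}.
Markov's inequality applied to X² gives Pr(X² ≥ 14641) ≤ E[X²]/14641 = 1776/14641 = 0.1213.

0.121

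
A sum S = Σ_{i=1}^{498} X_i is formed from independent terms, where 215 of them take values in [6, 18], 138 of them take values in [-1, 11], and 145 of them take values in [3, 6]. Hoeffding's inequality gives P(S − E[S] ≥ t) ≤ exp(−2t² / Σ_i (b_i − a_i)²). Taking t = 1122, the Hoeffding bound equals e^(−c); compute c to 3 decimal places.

48.291

Σ(b_i − a_i)² = 215·12² + 138·12² + 145·3² = 52137.
c = 2t² / 52137 = 2·1122² / 52137 = 48.2914.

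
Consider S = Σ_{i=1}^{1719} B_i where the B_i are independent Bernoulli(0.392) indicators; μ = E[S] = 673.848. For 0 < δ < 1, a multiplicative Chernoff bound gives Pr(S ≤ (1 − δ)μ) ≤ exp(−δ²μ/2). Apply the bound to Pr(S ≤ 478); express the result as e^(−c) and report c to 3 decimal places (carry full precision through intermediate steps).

28.461

Write 478 = (1 − δ)μ, so δ = 1 − 478/673.848 = 0.2906412…
Then the exponent is δ²μ/2 = (μ − 478)²/(2μ) = 28.460750.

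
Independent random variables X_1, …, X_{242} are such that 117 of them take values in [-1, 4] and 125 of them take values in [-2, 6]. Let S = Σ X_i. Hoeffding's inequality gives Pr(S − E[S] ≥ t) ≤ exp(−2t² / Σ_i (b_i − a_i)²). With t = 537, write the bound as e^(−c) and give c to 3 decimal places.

Σ(b_i − a_i)² = 117·5² + 125·8² = 10925.
c = 2t² / 10925 = 2·537² / 10925 = 52.7907.

52.791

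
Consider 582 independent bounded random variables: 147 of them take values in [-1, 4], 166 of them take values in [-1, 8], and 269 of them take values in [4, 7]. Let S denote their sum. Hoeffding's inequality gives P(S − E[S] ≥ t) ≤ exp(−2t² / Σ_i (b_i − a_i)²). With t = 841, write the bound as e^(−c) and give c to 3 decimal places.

72.386

Σ(b_i − a_i)² = 147·5² + 166·9² + 269·3² = 19542.
c = 2t² / 19542 = 2·841² / 19542 = 72.3857.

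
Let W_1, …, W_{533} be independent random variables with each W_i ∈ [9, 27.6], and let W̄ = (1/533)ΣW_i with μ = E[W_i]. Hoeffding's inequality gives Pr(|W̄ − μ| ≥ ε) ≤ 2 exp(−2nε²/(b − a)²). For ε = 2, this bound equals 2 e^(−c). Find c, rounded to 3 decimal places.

c = 2nε²/(b − a)² = 2·533·2² / 18.6² = 12.3251.

12.325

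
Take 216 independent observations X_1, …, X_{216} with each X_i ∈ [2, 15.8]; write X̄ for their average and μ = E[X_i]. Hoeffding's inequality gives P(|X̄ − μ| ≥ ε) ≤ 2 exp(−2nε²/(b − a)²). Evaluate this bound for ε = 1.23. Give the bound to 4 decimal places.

Exponent: 2nε²/(b − a)² = 2·216·1.23² / 13.8² = 3.43191.
Bound = 2·exp(−3.43191) = 0.06465.

0.0647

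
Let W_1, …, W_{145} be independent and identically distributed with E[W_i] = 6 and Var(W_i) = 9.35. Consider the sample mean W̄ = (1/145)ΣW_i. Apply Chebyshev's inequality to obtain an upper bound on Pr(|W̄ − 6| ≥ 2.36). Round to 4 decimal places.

0.0116

Var(W̄) = Var(W_i)/n = 9.35/145 = 0.064483.
Chebyshev: Pr(|W̄ − 6| ≥ 2.36) ≤ Var(W̄)/(2.36)² = 9.35/(145·2.36²) = 0.0116.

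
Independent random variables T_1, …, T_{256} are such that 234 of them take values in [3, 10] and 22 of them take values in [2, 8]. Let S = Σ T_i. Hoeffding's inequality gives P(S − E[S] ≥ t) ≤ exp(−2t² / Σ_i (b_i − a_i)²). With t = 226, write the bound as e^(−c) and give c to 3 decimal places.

8.333

Σ(b_i − a_i)² = 234·7² + 22·6² = 12258.
c = 2t² / 12258 = 2·226² / 12258 = 8.3335.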